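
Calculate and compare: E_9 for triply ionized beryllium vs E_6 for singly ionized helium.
Be³⁺ at n = 9 (E = -2.688 eV)

Using E_n = -13.6057 Z² / n² eV:

Be³⁺ (Z = 4) at n = 9:
E = -13.6057 × 4² / 9² = -13.6057 × 16 / 81 = -2.687546 eV

He⁺ (Z = 2) at n = 6:
E = -13.6057 × 2² / 6² = -13.6057 × 4 / 36 = -1.511744 eV

Since -2.687546 eV < -1.511744 eV,
Be³⁺ at n = 9 is more tightly bound (requires more energy to ionize).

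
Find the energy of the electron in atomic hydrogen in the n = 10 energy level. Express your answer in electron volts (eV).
-0.13606 eV

The energy levels of a hydrogen-like atom are given by:
E_n = -13.6057 eV / n²

For n = 10:
E_10 = -13.6057 eV / 10²
E_10 = -13.6057 eV / 100
E_10 = -0.13606 eV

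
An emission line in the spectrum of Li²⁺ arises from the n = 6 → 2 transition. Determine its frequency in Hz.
6.58e+15 Hz

First, find the transition energy:
E_6 = -13.6057 × 3² / 6² = -3.4014 eV
E_2 = -13.6057 × 3² / 2² = -30.6128 eV
|ΔE| = |E_2 - E_6| = 27.2114 eV

Convert to Joules: E = 27.2114 eV × (1.602177 × 10⁻¹⁹ J/eV) = 4.3597e-18 J

Using E = hf:
f = E/h = 4.3597e-18 J / (6.62607 × 10⁻³⁴ J·s)
f = 6.58e+15 Hz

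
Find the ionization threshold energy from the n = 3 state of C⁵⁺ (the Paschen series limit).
54.422800 eV

The series limit corresponds to the transition from n = ∞ to n = 3.
This is the highest energy (shortest wavelength) transition in the Paschen series.

E_∞ = 0 eV
E_3 = -13.6057 × 6² / 3² = -54.422800 eV

Energy at series limit:
ΔE = E_∞ - E_3 = 0 - (-54.422800) = 54.422800 eV

This energy equals the ionization energy from the n = 3 state of C⁵⁺.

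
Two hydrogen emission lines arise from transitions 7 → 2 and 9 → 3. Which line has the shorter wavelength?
7 → 2

Calculate the energy for each transition:

Transition 7 → 2:
ΔE₁ = |E_2 - E_7| = |-13.6057/2² - (-13.6057/7²)|
ΔE₁ = |-3.401425000 - (-0.277667347)| = 3.123758 eV

Transition 9 → 3:
ΔE₂ = |E_3 - E_9| = |-13.6057/3² - (-13.6057/9²)|
ΔE₂ = |-1.511744444 - (-0.167971605)| = 1.343773 eV

Since 3.123758 eV > 1.343773 eV, the transition 7 → 2 emits the more energetic photon.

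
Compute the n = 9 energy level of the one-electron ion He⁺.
-0.672 eV

For hydrogen-like ions, the energy levels scale with Z²:
E_n = -13.6057 Z² / n² eV

For He⁺ (Z = 2) at n = 9:
E_9 = -13.6057 × 2² / 9²
E_9 = -13.6057 × 4 / 81
E_9 = -54.4228 / 81
E_9 = -0.672 eV

The energy is 4 times more negative than hydrogen at the same n due to the stronger nuclear charge.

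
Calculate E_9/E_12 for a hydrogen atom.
1.77778

Using E_n = -13.6057 Z² / n² eV with Z = 1:

E_9 = -13.6057 / 9² = -13.6057 / 81 = -0.16797160494 eV
E_12 = -13.6057 / 12² = -13.6057 / 144 = -0.09448402778 eV

The ratio is:
E_9/E_12 = (-0.16797160494) / (-0.09448402778)
E_9/E_12 = (-13.6057/81) / (-13.6057/144)
E_9/E_12 = 144/81
E_9/E_12 = 1.77778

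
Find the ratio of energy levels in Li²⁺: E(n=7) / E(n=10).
2.040816

Using E_n = -13.6057 Z² / n² eV with Z = 3:

E_7 = -13.6057 × 3² / 7² = -122.4513 / 49 = -2.499006122449 eV
E_10 = -13.6057 × 3² / 10² = -122.4513 / 100 = -1.224513000000 eV

The ratio is:
E_7/E_10 = (-2.499006122449) / (-1.224513000000)
E_7/E_10 = (-122.4513/49) / (-122.4513/100)
E_7/E_10 = 100/49
E_7/E_10 = 2.040816
(Note: the Z² factors cancel in the ratio.)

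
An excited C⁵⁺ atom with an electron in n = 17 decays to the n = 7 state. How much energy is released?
8.301 eV

The energy levels are E_n = -13.6057 Z² eV / n².

Energy at n = 17: E_17 = -13.6057 × 6² / 17² = -1.694828 eV
Energy at n = 7: E_7 = -13.6057 × 6² / 7² = -9.996024 eV

For emission (electron falling to lower state), the photon energy is:
E_photon = E_17 - E_7 = |-1.694828 - (-9.996024)|
E_photon = 8.301 eV

This energy is carried away by the emitted photon.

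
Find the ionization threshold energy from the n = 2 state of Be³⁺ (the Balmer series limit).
54.422800 eV

The series limit corresponds to the transition from n = ∞ to n = 2.
This is the highest energy (shortest wavelength) transition in the Balmer series.

E_∞ = 0 eV
E_2 = -13.6057 × 4² / 2² = -54.422800 eV

Energy at series limit:
ΔE = E_∞ - E_2 = 0 - (-54.422800) = 54.422800 eV

This energy equals the ionization energy from the n = 2 state of Be³⁺.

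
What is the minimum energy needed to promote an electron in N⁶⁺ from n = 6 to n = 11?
13.00912 eV

The energy levels of a hydrogen-like atom are E_n = -13.6057 Z² eV / n².

Energy at n = 6: E_6 = -13.6057 × 7² / 6² = -18.51886944 eV
Energy at n = 11: E_11 = -13.6057 × 7² / 11² = -5.50974628 eV

The excitation energy is the difference:
ΔE = E_11 - E_6
ΔE = -5.50974628 - (-18.51886944)
ΔE = 13.00912 eV

Since this is positive, energy must be absorbed (photon absorption).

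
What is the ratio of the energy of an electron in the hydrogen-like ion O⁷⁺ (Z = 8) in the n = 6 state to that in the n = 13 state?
4.69

Using E_n = -13.6057 Z² / n² eV with Z = 8:

E_6 = -13.6057 × 8² / 6² = -870.7648 / 36 = -24.18791111 eV
E_13 = -13.6057 × 8² / 13² = -870.7648 / 169 = -5.15245444 eV

The ratio is:
E_6/E_13 = (-24.18791111) / (-5.15245444)
E_6/E_13 = (-870.7648/36) / (-870.7648/169)
E_6/E_13 = 169/36
E_6/E_13 = 4.69
(Note: the Z² factors cancel in the ratio.)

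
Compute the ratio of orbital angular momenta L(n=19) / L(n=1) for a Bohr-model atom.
19.000

In the Bohr model, L_n = nℏ, so the ratio is purely the ratio of quantum numbers:

L_19/L_1 = 19ℏ / 1ℏ = 19/1 = 19.000

The angular momentum scales linearly with n.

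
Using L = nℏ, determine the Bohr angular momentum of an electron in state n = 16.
1.687e-33 J·s (or 16ℏ)

In the Bohr model, angular momentum is quantized:
L = nℏ

where ℏ = h/(2π) = 1.05457e-34 J·s

For n = 16:
L = 16 × 1.05457e-34 J·s
L = 1.687e-33 J·s

This can also be written as L = 16ℏ.
The angular momentum is an integer multiple of the reduced Planck constant.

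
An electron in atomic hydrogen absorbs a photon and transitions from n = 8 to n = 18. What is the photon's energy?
0.170596 eV

The energy levels of a hydrogen-like atom are E_n = -13.6057 eV / n².

Energy at n = 8: E_8 = -13.6057 / 8² = -0.212589063 eV
Energy at n = 18: E_18 = -13.6057 / 18² = -0.041992901 eV

The excitation energy is the difference:
ΔE = E_18 - E_8
ΔE = -0.041992901 - (-0.212589063)
ΔE = 0.170596 eV

Since this is positive, energy must be absorbed (photon absorption).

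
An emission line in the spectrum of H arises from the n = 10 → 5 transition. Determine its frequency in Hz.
9.86953e+13 Hz

First, find the transition energy:
E_10 = -13.6057 / 10² = -0.136057000 eV
E_5 = -13.6057 / 5² = -0.544228000 eV
|ΔE| = |E_5 - E_10| = 0.408171000 eV

Convert to Joules: E = 0.408171000 eV × (1.602177 × 10⁻¹⁹ J/eV) = 6.5396219e-20 J

Using E = hf:
f = E/h = 6.5396219e-20 J / (6.62607 × 10⁻³⁴ J·s)
f = 9.86953e+13 Hz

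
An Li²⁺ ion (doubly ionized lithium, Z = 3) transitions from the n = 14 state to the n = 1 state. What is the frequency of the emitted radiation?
2.95e+16 Hz

First, find the transition energy:
E_14 = -13.6057 × 3² / 14² = -0.62475 eV
E_1 = -13.6057 × 3² / 1² = -122.45130 eV
|ΔE| = |E_1 - E_14| = 121.82655 eV

Convert to Joules: E = 121.82655 eV × (1.602177 × 10⁻¹⁹ J/eV) = 1.9519e-17 J

Using E = hf:
f = E/h = 1.9519e-17 J / (6.62607 × 10⁻³⁴ J·s)
f = 2.95e+16 Hz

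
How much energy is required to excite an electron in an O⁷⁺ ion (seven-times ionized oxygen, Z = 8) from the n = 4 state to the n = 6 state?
30.23489 eV

The energy levels of a hydrogen-like atom are E_n = -13.6057 Z² eV / n².

Energy at n = 4: E_4 = -13.6057 × 8² / 4² = -54.42280000 eV
Energy at n = 6: E_6 = -13.6057 × 8² / 6² = -24.18791111 eV

The excitation energy is the difference:
ΔE = E_6 - E_4
ΔE = -24.18791111 - (-54.42280000)
ΔE = 30.23489 eV

Since this is positive, energy must be absorbed (photon absorption).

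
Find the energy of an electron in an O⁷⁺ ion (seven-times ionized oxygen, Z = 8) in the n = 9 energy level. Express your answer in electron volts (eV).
-10.750183 eV

The energy levels of a hydrogen-like atom are given by:
E_n = -13.6057 Z² / n² eV  (with Z = 8 for O⁷⁺)

For n = 9:
E_9 = -13.6057 × 8² / 9²
E_9 = -13.6057 × 64 / 81
E_9 = -10.750183 eV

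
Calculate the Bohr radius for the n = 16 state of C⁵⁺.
2.2578 nm (or 22.5782 Å)

The Bohr radius formula is:
r_n = n² a₀ / Z

where a₀ = 0.0529177 nm is the Bohr radius.

For C⁵⁺ (Z = 6) at n = 16:
r_16 = 16² × 0.0529177 nm / 6
r_16 = 256 × 0.0529177 nm / 6
r_16 = 13.54693 nm / 6
r_16 = 2.2578 nm

The electron orbits at approximately 2.2578 nm from the nucleus.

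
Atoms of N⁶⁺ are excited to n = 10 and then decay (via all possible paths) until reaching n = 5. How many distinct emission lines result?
15

The electron can occupy levels n = 5, 6, ..., 10 during de-excitation — that is m = 10 - 5 + 1 = 6 distinct levels.

The number of distinct spectral lines equals the number of ways to choose 2 of these m levels (each pair gives one possible emission transition):

Number of lines = m(m-1)/2 = 6×5/2 = 15

These correspond to all possible transitions between the 6 levels:
10 → 9, 10 → 8, 10 → 7, 10 → 6, 10 → 5, 9 → 8, 9 → 7, 9 → 6...

Each transition produces a photon with a unique energy (and thus wavelength). This count does not depend on Z.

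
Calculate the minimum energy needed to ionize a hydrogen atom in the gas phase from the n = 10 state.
0.136 eV

The ionization energy is the energy needed to remove the electron completely (n → ∞).

For hydrogen, E_n = -13.6057 eV / n².

At n = 10: E_10 = -13.6057 / 10² = -0.136057 eV
At n = ∞: E_∞ = 0 eV

Ionization energy = E_∞ - E_10 = 0 - (-0.136057) = 0.136057 eV
Ionization energy ≈ 0.136 eV

This is also called the binding energy of the electron in state n = 10.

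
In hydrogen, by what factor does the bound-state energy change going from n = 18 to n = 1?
324.00

Using E_n = -13.6057 Z² / n² eV with Z = 1:

E_1 = -13.6057 / 1² = -13.6057 / 1 = -13.60570000 eV
E_18 = -13.6057 / 18² = -13.6057 / 324 = -0.04199290 eV

The ratio is:
E_1/E_18 = (-13.60570000) / (-0.04199290)
E_1/E_18 = (-13.6057/1) / (-13.6057/324)
E_1/E_18 = 324/1
E_1/E_18 = 324.00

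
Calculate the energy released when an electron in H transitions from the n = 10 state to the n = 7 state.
0.14161 eV

The energy levels are E_n = -13.6057 eV / n².

Energy at n = 10: E_10 = -13.6057 / 10² = -0.13605700 eV
Energy at n = 7: E_7 = -13.6057 / 7² = -0.27766735 eV

For emission (electron falling to lower state), the photon energy is:
E_photon = E_10 - E_7 = |-0.13605700 - (-0.27766735)|
E_photon = 0.14161 eV

This energy is carried away by the emitted photon.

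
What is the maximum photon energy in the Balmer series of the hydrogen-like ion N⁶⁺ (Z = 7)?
166.6698 eV

The series limit corresponds to the transition from n = ∞ to n = 2.
This is the highest energy (shortest wavelength) transition in the Balmer series.

E_∞ = 0 eV
E_2 = -13.6057 × 7² / 2² = -166.6698 eV

Energy at series limit:
ΔE = E_∞ - E_2 = 0 - (-166.6698) = 166.6698 eV

This energy equals the ionization energy from the n = 2 state of N⁶⁺.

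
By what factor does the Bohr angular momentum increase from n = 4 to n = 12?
3.00

In the Bohr model, L_n = nℏ, so the ratio is purely the ratio of quantum numbers:

L_12/L_4 = 12ℏ / 4ℏ = 12/4 = 3.00

The angular momentum scales linearly with n.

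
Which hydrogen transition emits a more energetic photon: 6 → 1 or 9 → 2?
6 → 1

Calculate the energy for each transition:

Transition 6 → 1:
ΔE₁ = |E_1 - E_6| = |-13.6057/1² - (-13.6057/6²)|
ΔE₁ = |-13.605700000 - (-0.377936111)| = 13.227764 eV

Transition 9 → 2:
ΔE₂ = |E_2 - E_9| = |-13.6057/2² - (-13.6057/9²)|
ΔE₂ = |-3.401425000 - (-0.167971605)| = 3.233453 eV

Since 13.227764 eV > 3.233453 eV, the transition 6 → 1 emits the more energetic photon.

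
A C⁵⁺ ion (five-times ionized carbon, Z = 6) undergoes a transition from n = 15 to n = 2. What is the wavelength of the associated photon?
10.308429 nm

First, find the transition energy using E_n = -13.6057 Z² / n² eV:
E_15 = -13.6057 × 6² / 15² = -2.17691200 eV
E_2 = -13.6057 × 6² / 2² = -122.45130000 eV

Photon energy: |ΔE| = |E_2 - E_15| = 120.27438800 eV

Convert to wavelength using E = hc/λ with hc = 1239.84 eV·nm:
λ = hc/E = 1239.84 eV·nm / 120.27438800 eV
λ = 10.308429 nm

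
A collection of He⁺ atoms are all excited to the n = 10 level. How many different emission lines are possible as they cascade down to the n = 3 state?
28

The electron can occupy levels n = 3, 4, ..., 10 during de-excitation — that is m = 10 - 3 + 1 = 8 distinct levels.

The number of distinct spectral lines equals the number of ways to choose 2 of these m levels (each pair gives one possible emission transition):

Number of lines = m(m-1)/2 = 8×7/2 = 28

These correspond to all possible transitions between the 8 levels:
10 → 9, 10 → 8, 10 → 7, 10 → 6, 10 → 5, 10 → 4, 10 → 3, 9 → 8...

Each transition produces a photon with a unique energy (and thus wavelength). This count does not depend on Z.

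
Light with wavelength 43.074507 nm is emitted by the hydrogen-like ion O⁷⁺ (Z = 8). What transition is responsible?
n = 12 → n = 5

First, find the photon energy from the wavelength (hc = 1239.84 eV·nm):
E = hc/λ = 1239.84 eV·nm / 43.074507 nm = 28.783614 eV

The energy levels of O⁷⁺ satisfy E_n = -13.6057 × 8² / n² eV, so an emission n_i → n_f releases
ΔE = 13.6057 × 8² × (1/n_f² − 1/n_i²) eV.

Setting ΔE equal to the photon energy:
1/n_f² − 1/n_i² = 28.783614 / (13.6057 × 8²) = 0.033055555

Since 1/n_i² must be positive, we need 1/n_f² > 0.033055555, i.e. n_f ≤ 5. For each allowed n_f, solve n_i = (1/n_f² − 0.033055555)^(−1/2) and check whether it is a whole number:
  n_f = 1: 1/n_i² = 1.000000000 − 0.033055555 = 0.966944445 → n_i = 1.017  (not an integer) ✗
  n_f = 2: 1/n_i² = 0.250000000 − 0.033055555 = 0.216944445 → n_i = 2.147  (not an integer) ✗
  n_f = 3: 1/n_i² = 0.111111111 − 0.033055555 = 0.078055556 → n_i = 3.579  (not an integer) ✗
  n_f = 4: 1/n_i² = 0.062500000 − 0.033055555 = 0.029444445 → n_i = 5.828  (not an integer) ✗
  n_f = 5: 1/n_i² = 0.040000000 − 0.033055555 = 0.006944445 → n_i = 12.000  → integer, n_i = 12 ✓

Only n_f = 5 gives an integer upper level, n_i = 12.

The transition is from n = 12 to n = 5 (emission).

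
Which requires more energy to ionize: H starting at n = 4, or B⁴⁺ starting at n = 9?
B⁴⁺ at n = 9 (E = -4.199 eV)

Using E_n = -13.6057 Z² / n² eV:

H (Z = 1) at n = 4:
E = -13.6057 × 1² / 4² = -13.6057 × 1 / 16 = -0.850356 eV

B⁴⁺ (Z = 5) at n = 9:
E = -13.6057 × 5² / 9² = -13.6057 × 25 / 81 = -4.199290 eV

Since -4.199290 eV < -0.850356 eV,
B⁴⁺ at n = 9 is more tightly bound (requires more energy to ionize).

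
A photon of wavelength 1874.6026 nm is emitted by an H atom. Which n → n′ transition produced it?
n = 4 → n = 3

First, find the photon energy from the wavelength (hc = 1239.84 eV·nm):
E = hc/λ = 1239.84 eV·nm / 1874.6026 nm = 0.66138818 eV

The energy levels of hydrogen satisfy E_n = -13.6057 / n² eV, so an emission n_i → n_f releases
ΔE = 13.6057 × (1/n_f² − 1/n_i²) eV.

Setting ΔE equal to the photon energy:
1/n_f² − 1/n_i² = 0.66138818 / 13.6057 = 0.048611110

Since 1/n_i² must be positive, we need 1/n_f² > 0.048611110, i.e. n_f ≤ 4. For each allowed n_f, solve n_i = (1/n_f² − 0.048611110)^(−1/2) and check whether it is a whole number:
  n_f = 1: 1/n_i² = 1.000000000 − 0.048611110 = 0.951388890 → n_i = 1.025  (not an integer) ✗
  n_f = 2: 1/n_i² = 0.250000000 − 0.048611110 = 0.201388890 → n_i = 2.228  (not an integer) ✗
  n_f = 3: 1/n_i² = 0.111111111 − 0.048611110 = 0.062500001 → n_i = 4.000  → integer, n_i = 4 ✓
  n_f = 4: 1/n_i² = 0.062500000 − 0.048611110 = 0.013888890 → n_i = 8.485  (not an integer) ✗

Only n_f = 3 gives an integer upper level, n_i = 4.

The transition is from n = 4 to n = 3 (emission).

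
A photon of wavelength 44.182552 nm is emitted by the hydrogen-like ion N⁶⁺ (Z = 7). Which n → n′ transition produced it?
n = 7 → n = 4

First, find the photon energy from the wavelength (hc = 1239.84 eV·nm):
E = hc/λ = 1239.84 eV·nm / 44.182552 nm = 28.061756 eV

The energy levels of N⁶⁺ satisfy E_n = -13.6057 × 7² / n² eV, so an emission n_i → n_f releases
ΔE = 13.6057 × 7² × (1/n_f² − 1/n_i²) eV.

Setting ΔE equal to the photon energy:
1/n_f² − 1/n_i² = 28.061756 / (13.6057 × 7²) = 0.042091836

Since 1/n_i² must be positive, we need 1/n_f² > 0.042091836, i.e. n_f ≤ 4. For each allowed n_f, solve n_i = (1/n_f² − 0.042091836)^(−1/2) and check whether it is a whole number:
  n_f = 1: 1/n_i² = 1.000000000 − 0.042091836 = 0.957908164 → n_i = 1.022  (not an integer) ✗
  n_f = 2: 1/n_i² = 0.250000000 − 0.042091836 = 0.207908164 → n_i = 2.193  (not an integer) ✗
  n_f = 3: 1/n_i² = 0.111111111 − 0.042091836 = 0.069019275 → n_i = 3.806  (not an integer) ✗
  n_f = 4: 1/n_i² = 0.062500000 − 0.042091836 = 0.020408164 → n_i = 7.000  → integer, n_i = 7 ✓

Only n_f = 4 gives an integer upper level, n_i = 7.

The transition is from n = 7 to n = 4 (emission).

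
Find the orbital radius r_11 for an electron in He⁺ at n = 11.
3.2015 nm (or 32.0152 Å)

The Bohr radius formula is:
r_n = n² a₀ / Z

where a₀ = 0.0529177 nm is the Bohr radius.

For He⁺ (Z = 2) at n = 11:
r_11 = 11² × 0.0529177 nm / 2
r_11 = 121 × 0.0529177 nm / 2
r_11 = 6.40304 nm / 2
r_11 = 3.2015 nm

The electron orbits at approximately 3.2015 nm from the nucleus.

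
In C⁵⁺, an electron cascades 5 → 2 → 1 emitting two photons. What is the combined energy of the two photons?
470.21 eV

The energy levels of C⁵⁺ are E_n = -13.6057 × 6² / n² eV.

First transition (5 → 2):
ΔE₁ = |E_2 - E_5|
ΔE₁ = |-122.45130000 - (-19.59220800)| = 102.85909 eV

Second transition (2 → 1):
ΔE₂ = |E_1 - E_2|
ΔE₂ = |-489.80520000 - (-122.45130000)| = 367.35390 eV

Total energy released:
E_total = ΔE₁ + ΔE₂ = 102.85909 + 367.35390 = 470.21 eV

Note: This equals the direct transition 5 → 1: 470.21 eV ✓
Energy is conserved regardless of the path taken.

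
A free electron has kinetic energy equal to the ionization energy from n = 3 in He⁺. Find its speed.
1.45846e+06 m/s (or 0.49% of c)

The binding energy at n = 3 for He⁺ is:
E_3 = -13.6057 × 2²/3² = -6.04697778 eV
|E_3| = 6.04697778 eV

Convert to Joules:
KE = 6.04697778 eV × (1.602177 × 10⁻¹⁹ J/eV) = 9.6883287e-19 J

Using KE = ½mv²:
v = √(2·KE/m_e)
v = √(2 × 9.6883287e-19 J / 9.10938 × 10⁻³¹ kg)
v = 1.45846e+06 m/s

This is approximately 0.49% the speed of light.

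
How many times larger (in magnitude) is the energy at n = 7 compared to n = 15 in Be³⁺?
4.59

Using E_n = -13.6057 Z² / n² eV with Z = 4:

E_7 = -13.6057 × 4² / 7² = -217.6912 / 49 = -4.44267755 eV
E_15 = -13.6057 × 4² / 15² = -217.6912 / 225 = -0.96751644 eV

The ratio is:
E_7/E_15 = (-4.44267755) / (-0.96751644)
E_7/E_15 = (-217.6912/49) / (-217.6912/225)
E_7/E_15 = 225/49
E_7/E_15 = 4.59
(Note: the Z² factors cancel in the ratio.)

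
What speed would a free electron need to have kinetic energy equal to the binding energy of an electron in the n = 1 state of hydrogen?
2.19e+06 m/s (or 0.7297% of c)

The binding energy at n = 1 for hydrogen is:
E_1 = -13.6057/1² = -13.605700 eV
|E_1| = 13.605700 eV

Convert to Joules:
KE = 13.605700 eV × (1.602177 × 10⁻¹⁹ J/eV) = 2.1799e-18 J

Using KE = ½mv²:
v = √(2·KE/m_e)
v = √(2 × 2.1799e-18 J / 9.10938 × 10⁻³¹ kg)
v = 2.19e+06 m/s

This is approximately 0.7297% the speed of light.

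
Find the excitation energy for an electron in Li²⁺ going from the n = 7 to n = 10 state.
1.274493 eV

The energy levels of a hydrogen-like atom are E_n = -13.6057 Z² eV / n².

Energy at n = 7: E_7 = -13.6057 × 3² / 7² = -2.499006122 eV
Energy at n = 10: E_10 = -13.6057 × 3² / 10² = -1.224513000 eV

The excitation energy is the difference:
ΔE = E_10 - E_7
ΔE = -1.224513000 - (-2.499006122)
ΔE = 1.274493 eV

Since this is positive, energy must be absorbed (photon absorption).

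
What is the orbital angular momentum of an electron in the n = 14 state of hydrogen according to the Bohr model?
1.48e-33 J·s (or 14ℏ)

In the Bohr model, angular momentum is quantized:
L = nℏ

where ℏ = h/(2π) = 1.0546e-34 J·s

For n = 14:
L = 14 × 1.0546e-34 J·s
L = 1.48e-33 J·s

This can also be written as L = 14ℏ.
The angular momentum is an integer multiple of the reduced Planck constant.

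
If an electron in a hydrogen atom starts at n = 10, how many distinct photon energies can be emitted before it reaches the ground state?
45

The electron can occupy levels n = 1, 2, ..., 10 during de-excitation — that is m = 10 - 1 + 1 = 10 distinct levels.

The number of distinct spectral lines equals the number of ways to choose 2 of these m levels (each pair gives one possible emission transition):

Number of lines = m(m-1)/2 = 10×9/2 = 45

These correspond to all possible transitions between the 10 levels:
10 → 9, 10 → 8, 10 → 7, 10 → 6, 10 → 5, 10 → 4, 10 → 3, 10 → 2...

Each transition produces a photon with a unique energy (and thus wavelength). This count does not depend on Z.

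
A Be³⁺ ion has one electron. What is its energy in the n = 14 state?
-1.1107 eV

For hydrogen-like ions, the energy levels scale with Z²:
E_n = -13.6057 Z² / n² eV

For Be³⁺ (Z = 4) at n = 14:
E_14 = -13.6057 × 4² / 14²
E_14 = -13.6057 × 16 / 196
E_14 = -217.6912 / 196
E_14 = -1.1107 eV

The energy is 16 times more negative than hydrogen at the same n due to the stronger nuclear charge.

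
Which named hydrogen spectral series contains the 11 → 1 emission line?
Lyman series

The spectral series in hydrogen are named based on the final (lower) energy level:
- Lyman series: n_final = 1 (ultraviolet)
- Balmer series: n_final = 2 (visible/near-UV)
- Paschen series: n_final = 3 (infrared)
- Brackett series: n_final = 4 (infrared)
- Pfund series: n_final = 5 (far infrared)

Since this transition ends at n = 1, it belongs to the Lyman series.

For reference, this 11 → 1 line has photon energy
ΔE = 13.6057 eV × (1/1² - 1/11²) = 13.4933 eV,
corresponding to wavelength λ = hc/ΔE = 1239.84 eV·nm / 13.4933 eV = 91.89 nm in the ultraviolet region.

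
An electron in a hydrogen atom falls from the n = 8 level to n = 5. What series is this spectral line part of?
Pfund series

The spectral series in hydrogen are named based on the final (lower) energy level:
- Lyman series: n_final = 1 (ultraviolet)
- Balmer series: n_final = 2 (visible/near-UV)
- Paschen series: n_final = 3 (infrared)
- Brackett series: n_final = 4 (infrared)
- Pfund series: n_final = 5 (far infrared)

Since this transition ends at n = 5, it belongs to the Pfund series.

For reference, this 8 → 5 line has photon energy
ΔE = 13.6057 eV × (1/5² - 1/8²) = 0.3316389375 eV,
corresponding to wavelength λ = hc/ΔE = 1239.84 eV·nm / 0.3316389375 eV = 3738.5236 nm in the far infrared region.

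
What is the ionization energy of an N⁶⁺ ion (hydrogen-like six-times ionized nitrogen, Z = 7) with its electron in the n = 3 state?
74.0755 eV

The ionization energy is the energy needed to remove the electron completely (n → ∞).

For a hydrogen-like ion with Z = 7, E_n = -13.6057 Z² / n² eV.

At n = 3: E_3 = -13.6057 × 7² / 3² = -74.0754778 eV
At n = ∞: E_∞ = 0 eV

Ionization energy = E_∞ - E_3 = 0 - (-74.0754778) = 74.0754778 eV
Ionization energy ≈ 74.0755 eV

This is also called the binding energy of the electron in state n = 3.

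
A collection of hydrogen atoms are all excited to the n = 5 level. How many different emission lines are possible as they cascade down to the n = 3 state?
3

The electron can occupy levels n = 3, 4, ..., 5 during de-excitation — that is m = 5 - 3 + 1 = 3 distinct levels.

The number of distinct spectral lines equals the number of ways to choose 2 of these m levels (each pair gives one possible emission transition):

Number of lines = m(m-1)/2 = 3×2/2 = 3

These correspond to all possible transitions between the 3 levels:
5 → 4, 5 → 3, 4 → 3

Each transition produces a photon with a unique energy (and thus wavelength). This count does not depend on Z.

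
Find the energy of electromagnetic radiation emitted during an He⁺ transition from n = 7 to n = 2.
12.495031 eV

The energy levels are E_n = -13.6057 Z² eV / n².

Energy at n = 7: E_7 = -13.6057 × 2² / 7² = -1.110669388 eV
Energy at n = 2: E_2 = -13.6057 × 2² / 2² = -13.605700000 eV

For emission (electron falling to lower state), the photon energy is:
E_photon = E_7 - E_2 = |-1.110669388 - (-13.605700000)|
E_photon = 12.495031 eV

This energy is carried away by the emitted photon.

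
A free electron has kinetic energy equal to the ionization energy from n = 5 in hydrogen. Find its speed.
4.375e+05 m/s (or 0.146% of c)

The binding energy at n = 5 for hydrogen is:
E_5 = -13.6057/5² = -0.5442280 eV
|E_5| = 0.5442280 eV

Convert to Joules:
KE = 0.5442280 eV × (1.602177 × 10⁻¹⁹ J/eV) = 8.71950e-20 J

Using KE = ½mv²:
v = √(2·KE/m_e)
v = √(2 × 8.71950e-20 J / 9.10938 × 10⁻³¹ kg)
v = 4.375e+05 m/s

This is approximately 0.146% the speed of light.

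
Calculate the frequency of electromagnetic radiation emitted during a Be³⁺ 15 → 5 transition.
1.87e+15 Hz

First, find the transition energy:
E_15 = -13.6057 × 4² / 15² = -0.967516 eV
E_5 = -13.6057 × 4² / 5² = -8.707648 eV
|ΔE| = |E_5 - E_15| = 7.740132 eV

Convert to Joules: E = 7.740132 eV × (1.602177 × 10⁻¹⁹ J/eV) = 1.2401e-18 J

Using E = hf:
f = E/h = 1.2401e-18 J / (6.62607 × 10⁻³⁴ J·s)
f = 1.87e+15 Hz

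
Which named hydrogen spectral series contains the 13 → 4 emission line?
Brackett series

The spectral series in hydrogen are named based on the final (lower) energy level:
- Lyman series: n_final = 1 (ultraviolet)
- Balmer series: n_final = 2 (visible/near-UV)
- Paschen series: n_final = 3 (infrared)
- Brackett series: n_final = 4 (infrared)
- Pfund series: n_final = 5 (far infrared)

Since this transition ends at n = 4, it belongs to the Brackett series.

For reference, this 13 → 4 line has photon energy
ΔE = 13.6057 eV × (1/4² - 1/13²) = 0.7698491494 eV,
corresponding to wavelength λ = hc/ΔE = 1239.84 eV·nm / 0.7698491494 eV = 1610.4973 nm in the infrared region.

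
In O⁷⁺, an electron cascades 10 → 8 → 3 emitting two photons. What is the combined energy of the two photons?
88.0440 eV

The energy levels of O⁷⁺ are E_n = -13.6057 × 8² / n² eV.

First transition (10 → 8):
ΔE₁ = |E_8 - E_10|
ΔE₁ = |-13.6057000000 - (-8.7076480000)| = 4.8980520 eV

Second transition (8 → 3):
ΔE₂ = |E_3 - E_8|
ΔE₂ = |-96.7516444444 - (-13.6057000000)| = 83.1459444 eV

Total energy released:
E_total = ΔE₁ + ΔE₂ = 4.8980520 + 83.1459444 = 88.0440 eV

Note: This equals the direct transition 10 → 3: 88.0440 eV ✓
Energy is conserved regardless of the path taken.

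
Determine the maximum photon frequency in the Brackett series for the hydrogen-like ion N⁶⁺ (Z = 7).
1.0075e+16 Hz

The series limit corresponds to the transition from n = ∞ to n = 4.
This is the highest energy (shortest wavelength) transition in the Brackett series.

E_∞ = 0 eV
E_4 = -13.6057 × 7² / 4² = -41.667456 eV

Energy at series limit:
ΔE = E_∞ - E_4 = 0 - (-41.667456) = 41.667456 eV
E = 41.667456 eV × (1.602177 × 10⁻¹⁹ J/eV) = 6.675864e-18 J
f = E/h = 6.675864e-18 J / (6.62607 × 10⁻³⁴ J·s) = 1.0075e+16 Hz

This energy equals the ionization energy from the n = 4 state of N⁶⁺.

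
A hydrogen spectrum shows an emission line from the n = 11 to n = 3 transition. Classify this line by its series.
Paschen series

The spectral series in hydrogen are named based on the final (lower) energy level:
- Lyman series: n_final = 1 (ultraviolet)
- Balmer series: n_final = 2 (visible/near-UV)
- Paschen series: n_final = 3 (infrared)
- Brackett series: n_final = 4 (infrared)
- Pfund series: n_final = 5 (far infrared)

Since this transition ends at n = 3, it belongs to the Paschen series.

For reference, this 11 → 3 line has photon energy
ΔE = 13.6057 eV × (1/3² - 1/11²) = 1.39930064 eV,
corresponding to wavelength λ = hc/ΔE = 1239.84 eV·nm / 1.39930064 eV = 886.0426 nm in the infrared region.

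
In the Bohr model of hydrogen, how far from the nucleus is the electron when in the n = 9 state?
4.286335 nm (or 42.863354 Å)

The Bohr radius formula is:
r_n = n² a₀ / Z

where a₀ = 0.052917721 nm is the Bohr radius.

For H (Z = 1) at n = 9:
r_9 = 9² × 0.052917721 nm / 1
r_9 = 81 × 0.052917721 nm / 1
r_9 = 4.2863354 nm / 1
r_9 = 4.286335 nm

The electron orbits at approximately 4.286335 nm from the nucleus.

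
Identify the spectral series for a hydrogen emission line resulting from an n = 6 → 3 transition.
Paschen series

The spectral series in hydrogen are named based on the final (lower) energy level:
- Lyman series: n_final = 1 (ultraviolet)
- Balmer series: n_final = 2 (visible/near-UV)
- Paschen series: n_final = 3 (infrared)
- Brackett series: n_final = 4 (infrared)
- Pfund series: n_final = 5 (far infrared)

Since this transition ends at n = 3, it belongs to the Paschen series.

For reference, this 6 → 3 line has photon energy
ΔE = 13.6057 eV × (1/3² - 1/6²) = 1.1338083333 eV,
corresponding to wavelength λ = hc/ΔE = 1239.84 eV·nm / 1.1338083333 eV = 1093.51816 nm in the infrared region.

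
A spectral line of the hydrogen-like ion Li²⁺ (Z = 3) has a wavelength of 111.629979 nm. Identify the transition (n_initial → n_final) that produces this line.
n = 7 → n = 3

First, find the photon energy from the wavelength (hc = 1239.84 eV·nm):
E = hc/λ = 1239.84 eV·nm / 111.629979 nm = 11.106694 eV

The energy levels of Li²⁺ satisfy E_n = -13.6057 × 3² / n² eV, so an emission n_i → n_f releases
ΔE = 13.6057 × 3² × (1/n_f² − 1/n_i²) eV.

Setting ΔE equal to the photon energy:
1/n_f² − 1/n_i² = 11.106694 / (13.6057 × 3²) = 0.090702949

Since 1/n_i² must be positive, we need 1/n_f² > 0.090702949, i.e. n_f ≤ 3. For each allowed n_f, solve n_i = (1/n_f² − 0.090702949)^(−1/2) and check whether it is a whole number:
  n_f = 1: 1/n_i² = 1.000000000 − 0.090702949 = 0.909297051 → n_i = 1.049  (not an integer) ✗
  n_f = 2: 1/n_i² = 0.250000000 − 0.090702949 = 0.159297051 → n_i = 2.506  (not an integer) ✗
  n_f = 3: 1/n_i² = 0.111111111 − 0.090702949 = 0.020408162 → n_i = 7.000  → integer, n_i = 7 ✓

Only n_f = 3 gives an integer upper level, n_i = 7.

The transition is from n = 7 to n = 3 (emission).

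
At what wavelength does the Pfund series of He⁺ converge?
569.540707 nm

The series limit corresponds to the transition from n = ∞ to n = 5.
This is the highest energy (shortest wavelength) transition in the Pfund series.

E_∞ = 0 eV
E_5 = -13.6057 × 2² / 5² = -2.1769120000 eV

Energy at series limit:
ΔE = E_∞ - E_5 = 0 - (-2.1769120000) = 2.1769120000 eV
λ = hc/E = 1239.84 eV·nm / 2.1769120000 eV = 569.540707 nm

This energy equals the ionization energy from the n = 5 state of He⁺.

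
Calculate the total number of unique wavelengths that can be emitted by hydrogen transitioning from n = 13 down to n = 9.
10

The electron can occupy levels n = 9, 10, ..., 13 during de-excitation — that is m = 13 - 9 + 1 = 5 distinct levels.

The number of distinct spectral lines equals the number of ways to choose 2 of these m levels (each pair gives one possible emission transition):

Number of lines = m(m-1)/2 = 5×4/2 = 10

These correspond to all possible transitions between the 5 levels:
13 → 12, 13 → 11, 13 → 10, 13 → 9, 12 → 11, 12 → 10, 12 → 9, 11 → 10...

Each transition produces a photon with a unique energy (and thus wavelength). This count does not depend on Z.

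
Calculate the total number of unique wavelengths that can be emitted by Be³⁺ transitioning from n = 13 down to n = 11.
3

The electron can occupy levels n = 11, 12, ..., 13 during de-excitation — that is m = 13 - 11 + 1 = 3 distinct levels.

The number of distinct spectral lines equals the number of ways to choose 2 of these m levels (each pair gives one possible emission transition):

Number of lines = m(m-1)/2 = 3×2/2 = 3

These correspond to all possible transitions between the 3 levels:
13 → 12, 13 → 11, 12 → 11

Each transition produces a photon with a unique energy (and thus wavelength). This count does not depend on Z.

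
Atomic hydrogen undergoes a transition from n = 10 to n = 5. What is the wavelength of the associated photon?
3037.55044 nm

First, find the transition energy using E_n = -13.6057 / n² eV:
E_10 = -13.6057 / 10² = -0.13605700000 eV
E_5 = -13.6057 / 5² = -0.54422800000 eV

Photon energy: |ΔE| = |E_5 - E_10| = 0.40817100000 eV

Convert to wavelength using E = hc/λ with hc = 1239.84 eV·nm:
λ = hc/E = 1239.84 eV·nm / 0.40817100000 eV
λ = 3037.55044 nm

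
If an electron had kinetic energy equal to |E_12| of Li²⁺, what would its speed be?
5.46923e+05 m/s (or 0.18243% of c)

The binding energy at n = 12 for Li²⁺ is:
E_12 = -13.6057 × 3²/12² = -0.850356250 eV
|E_12| = 0.850356250 eV

Convert to Joules:
KE = 0.850356250 eV × (1.602177 × 10⁻¹⁹ J/eV) = 1.3624212e-19 J

Using KE = ½mv²:
v = √(2·KE/m_e)
v = √(2 × 1.3624212e-19 J / 9.10938 × 10⁻³¹ kg)
v = 5.46923e+05 m/s

This is approximately 0.18243% the speed of light.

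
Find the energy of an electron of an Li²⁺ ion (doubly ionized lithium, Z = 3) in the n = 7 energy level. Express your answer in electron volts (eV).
-2.499 eV

The energy levels of a hydrogen-like atom are given by:
E_n = -13.6057 Z² / n² eV  (with Z = 3 for Li²⁺)

For n = 7:
E_7 = -13.6057 × 3² / 7²
E_7 = -13.6057 × 9 / 49
E_7 = -2.499 eV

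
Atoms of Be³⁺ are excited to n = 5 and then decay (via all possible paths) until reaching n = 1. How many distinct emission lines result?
10

The electron can occupy levels n = 1, 2, ..., 5 during de-excitation — that is m = 5 - 1 + 1 = 5 distinct levels.

The number of distinct spectral lines equals the number of ways to choose 2 of these m levels (each pair gives one possible emission transition):

Number of lines = m(m-1)/2 = 5×4/2 = 10

These correspond to all possible transitions between the 5 levels:
5 → 4, 5 → 3, 5 → 2, 5 → 1, 4 → 3, 4 → 2, 4 → 1, 3 → 2...

Each transition produces a photon with a unique energy (and thus wavelength). This count does not depend on Z.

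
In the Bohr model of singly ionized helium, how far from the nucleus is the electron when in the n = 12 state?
3.8101 nm (or 38.1008 Å)

The Bohr radius formula is:
r_n = n² a₀ / Z

where a₀ = 0.0529177 nm is the Bohr radius.

For He⁺ (Z = 2) at n = 12:
r_12 = 12² × 0.0529177 nm / 2
r_12 = 144 × 0.0529177 nm / 2
r_12 = 7.62015 nm / 2
r_12 = 3.8101 nm

The electron orbits at approximately 3.8101 nm from the nucleus.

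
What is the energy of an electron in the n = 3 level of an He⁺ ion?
-6.0470 eV

For hydrogen-like ions, the energy levels scale with Z²:
E_n = -13.6057 Z² / n² eV

For He⁺ (Z = 2) at n = 3:
E_3 = -13.6057 × 2² / 3²
E_3 = -13.6057 × 4 / 9
E_3 = -54.4228 / 9
E_3 = -6.0470 eV

The energy is 4 times more negative than hydrogen at the same n due to the stronger nuclear charge.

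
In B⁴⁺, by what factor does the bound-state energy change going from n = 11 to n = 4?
7.56250

Using E_n = -13.6057 Z² / n² eV with Z = 5:

E_4 = -13.6057 × 5² / 4² = -340.1425 / 16 = -21.25890625000 eV
E_11 = -13.6057 × 5² / 11² = -340.1425 / 121 = -2.81109504132 eV

The ratio is:
E_4/E_11 = (-21.25890625000) / (-2.81109504132)
E_4/E_11 = (-340.1425/16) / (-340.1425/121)
E_4/E_11 = 121/16
E_4/E_11 = 7.56250
(Note: the Z² factors cancel in the ratio.)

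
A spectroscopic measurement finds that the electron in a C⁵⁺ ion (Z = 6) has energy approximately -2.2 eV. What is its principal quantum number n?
n = 15

The exact energy levels follow E_n = -13.6057 Z² / n² eV with Z = 6.

The measured value (-2.2 eV) is reported to only 2 significant figures, so we must test candidate n values and see which one matches to that precision.

Candidate energies:
  n = 13:  E = -13.6057 × 6² / 13² = -2.898256 eV
  n = 14:  E = -13.6057 × 6² / 14² = -2.499006 eV
  n = 15:  E = -13.6057 × 6² / 15² = -2.176912 eV  ← matches
  n = 16:  E = -13.6057 × 6² / 16² = -1.913302 eV
  n = 17:  E = -13.6057 × 6² / 17² = -1.694828 eV

Checking against the measurement of -2.2 eV (2 sig figs), only n = 15 agrees:
E_15 = -2.176912 eV, which rounds to -2.2 eV ✓

Therefore n = 15.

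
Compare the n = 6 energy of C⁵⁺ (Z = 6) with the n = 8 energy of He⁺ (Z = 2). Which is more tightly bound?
C⁵⁺ at n = 6 (E = -13.605700 eV)

Using E_n = -13.6057 Z² / n² eV:

C⁵⁺ (Z = 6) at n = 6:
E = -13.6057 × 6² / 6² = -13.6057 × 36 / 36 = -13.605700000 eV

He⁺ (Z = 2) at n = 8:
E = -13.6057 × 2² / 8² = -13.6057 × 4 / 64 = -0.850356250 eV

Since -13.605700000 eV < -0.850356250 eV,
C⁵⁺ at n = 6 is more tightly bound (requires more energy to ionize).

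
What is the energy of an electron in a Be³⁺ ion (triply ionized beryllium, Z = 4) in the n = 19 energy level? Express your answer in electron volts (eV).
-0.603023 eV

The energy levels of a hydrogen-like atom are given by:
E_n = -13.6057 Z² / n² eV  (with Z = 4 for Be³⁺)

For n = 19:
E_19 = -13.6057 × 4² / 19²
E_19 = -13.6057 × 16 / 361
E_19 = -0.603023 eV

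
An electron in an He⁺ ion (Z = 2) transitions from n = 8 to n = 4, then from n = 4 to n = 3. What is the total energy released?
5.1966 eV

The energy levels of He⁺ are E_n = -13.6057 × 2² / n² eV.

First transition (8 → 4):
ΔE₁ = |E_4 - E_8|
ΔE₁ = |-3.4014250000 - (-0.8503562500)| = 2.5510688 eV

Second transition (4 → 3):
ΔE₂ = |E_3 - E_4|
ΔE₂ = |-6.0469777778 - (-3.4014250000)| = 2.6455528 eV

Total energy released:
E_total = ΔE₁ + ΔE₂ = 2.5510688 + 2.6455528 = 5.1966 eV

Note: This equals the direct transition 8 → 3: 5.1966 eV ✓
Energy is conserved regardless of the path taken.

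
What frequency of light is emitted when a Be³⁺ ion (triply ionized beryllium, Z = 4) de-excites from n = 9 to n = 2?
1.25e+16 Hz

First, find the transition energy:
E_9 = -13.6057 × 4² / 9² = -2.687546 eV
E_2 = -13.6057 × 4² / 2² = -54.422800 eV
|ΔE| = |E_2 - E_9| = 51.735254 eV

Convert to Joules: E = 51.735254 eV × (1.602177 × 10⁻¹⁹ J/eV) = 8.2889e-18 J

Using E = hf:
f = E/h = 8.2889e-18 J / (6.62607 × 10⁻³⁴ J·s)
f = 1.25e+16 Hz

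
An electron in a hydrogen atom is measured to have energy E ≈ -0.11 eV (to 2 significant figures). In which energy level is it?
n = 11

The exact energy levels follow E_n = -13.6057 eV / n².

The measured value (-0.11 eV) is reported to only 2 significant figures, so we must test candidate n values and see which one matches to that precision.

Candidate energies:
  n = 9:  E = -13.6057/9² = -0.16797 eV
  n = 10:  E = -13.6057/10² = -0.13606 eV
  n = 11:  E = -13.6057/11² = -0.11244 eV  ← matches
  n = 12:  E = -13.6057/12² = -0.09448 eV
  n = 13:  E = -13.6057/13² = -0.08051 eV

Checking against the measurement of -0.11 eV (2 sig figs), only n = 11 agrees:
E_11 = -0.11244 eV, which rounds to -0.11 eV ✓

Therefore n = 11.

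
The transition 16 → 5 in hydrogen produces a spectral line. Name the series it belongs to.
Pfund series

The spectral series in hydrogen are named based on the final (lower) energy level:
- Lyman series: n_final = 1 (ultraviolet)
- Balmer series: n_final = 2 (visible/near-UV)
- Paschen series: n_final = 3 (infrared)
- Brackett series: n_final = 4 (infrared)
- Pfund series: n_final = 5 (far infrared)

Since this transition ends at n = 5, it belongs to the Pfund series.

For reference, this 16 → 5 line has photon energy
ΔE = 13.6057 eV × (1/5² - 1/16²) = 0.49108073438 eV,
corresponding to wavelength λ = hc/ΔE = 1239.84 eV·nm / 0.49108073438 eV = 2524.71725 nm in the far infrared region.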